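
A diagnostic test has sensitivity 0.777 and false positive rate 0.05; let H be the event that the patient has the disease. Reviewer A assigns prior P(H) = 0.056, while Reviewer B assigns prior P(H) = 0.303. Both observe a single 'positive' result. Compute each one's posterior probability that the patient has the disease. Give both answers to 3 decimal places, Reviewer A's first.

Reviewer A: 0.480; Reviewer B: 0.871

The likelihood ratio for a 'positive' result is 0.777/0.05 = 15.540.
Reviewer A: prior odds 0.056/0.944 = 0.059322; posterior odds 0.92186; posterior probability 0.480.
Reviewer B: prior odds 0.303/0.697 = 0.43472; posterior odds 6.7556; posterior probability 0.871.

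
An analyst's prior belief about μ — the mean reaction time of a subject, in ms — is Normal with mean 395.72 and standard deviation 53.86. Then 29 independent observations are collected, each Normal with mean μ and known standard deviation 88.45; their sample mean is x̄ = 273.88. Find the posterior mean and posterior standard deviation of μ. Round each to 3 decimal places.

With known σ, the Normal prior is conjugate. Weight on the data is w = (n/σ²)/(n/σ² + 1/τ₀²) = 0.00370683/(0.00370683+0.00034472) = 0.91492.
Posterior mean = w·x̄ + (1−w)·μ₀ = 0.91492·273.88 + 0.085084·395.72 = 284.247. Posterior variance = 1/(0.00370683+0.00034472) = 246.819, so SD = 15.710.

Posterior mean ≈ 284.247; posterior SD ≈ 15.710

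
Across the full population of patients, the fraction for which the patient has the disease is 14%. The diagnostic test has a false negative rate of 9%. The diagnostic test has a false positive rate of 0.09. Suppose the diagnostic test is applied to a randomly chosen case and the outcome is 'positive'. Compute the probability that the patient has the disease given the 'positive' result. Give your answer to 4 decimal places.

P(H | E) ≈ 0.6221

Let H be the event that the patient has the disease. P(H) = 0.14, so P(¬H) = 0.86. With E the 'positive' result, P(E|H) = 0.91 and P(E|¬H) = 0.09.
P(E) = 0.91·0.14 + 0.09·0.86 = 0.12740 + 0.077400 = 0.20480.
By Bayes' theorem, P(H|E) = 0.12740 / 0.20480 = 0.6221.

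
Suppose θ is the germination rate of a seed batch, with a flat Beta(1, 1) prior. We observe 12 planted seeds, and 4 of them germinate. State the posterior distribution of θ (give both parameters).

Posterior: Beta(5, 9)

The binomial likelihood is conjugate to the Beta prior: with 4 successes and 8 failures, the posterior is Beta(1+4, 1+8) = Beta(5, 9).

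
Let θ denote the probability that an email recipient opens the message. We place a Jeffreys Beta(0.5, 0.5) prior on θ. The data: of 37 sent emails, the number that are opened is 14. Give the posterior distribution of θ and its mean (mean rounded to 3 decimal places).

Observing 14 successes and 23 failures updates Beta(0.5, 0.5) by adding the success and failure counts to the two shape parameters: α = 0.5+14 = 14.5, β = 0.5+23 = 23.5.
Posterior mean = α/(α+β) = 14.5/38 = 0.382.

Posterior: Beta(14.5, 23.5); mean ≈ 0.382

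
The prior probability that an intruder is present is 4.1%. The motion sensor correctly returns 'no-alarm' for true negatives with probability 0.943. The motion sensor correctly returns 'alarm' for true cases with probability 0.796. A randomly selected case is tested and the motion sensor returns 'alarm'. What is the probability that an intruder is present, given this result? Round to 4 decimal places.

Write H for 'an intruder is present'. Prior odds H:¬H = 0.041/0.959 = 0.042753. For the 'alarm' outcome, the likelihood ratio is 0.796/0.057 = 13.965.
Posterior odds = 0.042753 × 13.965 = 0.59704, so P(H|E) = 0.59704/(1+0.59704) = 0.3738.

P(H | E) ≈ 0.3738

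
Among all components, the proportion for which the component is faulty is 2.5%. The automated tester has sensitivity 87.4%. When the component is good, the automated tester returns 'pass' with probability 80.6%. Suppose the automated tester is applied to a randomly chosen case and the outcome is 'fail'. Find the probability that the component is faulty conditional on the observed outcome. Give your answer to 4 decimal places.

P(H | E) ≈ 0.1036

Let H be the event that the component is faulty. P(H) = 0.025, so P(¬H) = 0.975. With E the 'fail' result, P(E|H) = 0.874 and P(E|¬H) = 0.194.
P(E) = 0.874·0.025 + 0.194·0.975 = 0.021850 + 0.18915 = 0.21100.
By Bayes' theorem, P(H|E) = 0.021850 / 0.21100 = 0.1036.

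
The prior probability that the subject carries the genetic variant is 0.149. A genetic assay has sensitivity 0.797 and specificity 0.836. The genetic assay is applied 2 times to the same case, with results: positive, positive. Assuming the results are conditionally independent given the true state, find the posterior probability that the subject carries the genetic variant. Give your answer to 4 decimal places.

Posterior P(H) ≈ 0.8053

Let H be the event that the subject carries the genetic variant; start with P(H) = 0.149. P('positive'|H) = 0.797, P('positive'|¬H) = 0.164.
Update on result 1 ('positive'): P(H) ← 0.797·0.1490 / (0.797·0.1490 + 0.164·0.8510) = 0.11875/0.25832 = 0.4597.
Update on result 2 ('positive'): P(H) ← 0.797·0.4597 / (0.797·0.4597 + 0.164·0.5403) = 0.36640/0.45500 = 0.8053.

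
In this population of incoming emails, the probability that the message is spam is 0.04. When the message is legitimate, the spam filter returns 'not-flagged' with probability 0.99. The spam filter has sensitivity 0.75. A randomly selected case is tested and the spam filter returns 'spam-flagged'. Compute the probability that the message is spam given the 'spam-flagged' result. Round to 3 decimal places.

P(H | E) ≈ 0.758

Let H be the event that the message is spam. P(H) = 0.04, so P(¬H) = 0.96. With E the 'spam-flagged' result, P(E|H) = 0.75 and P(E|¬H) = 0.01.
P(E) = 0.75·0.04 + 0.01·0.96 = 0.030000 + 0.0096000 = 0.039600.
By Bayes' theorem, P(H|E) = 0.030000 / 0.039600 = 0.758.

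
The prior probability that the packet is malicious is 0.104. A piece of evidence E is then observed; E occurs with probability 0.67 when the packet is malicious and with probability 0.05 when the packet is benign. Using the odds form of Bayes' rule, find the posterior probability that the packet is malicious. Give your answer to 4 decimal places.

Posterior probability ≈ 0.6087

Prior odds = 0.104/(1−0.104) = 0.11607.
Likelihood ratio for E = 0.67/0.05 = 13.400.
Posterior odds = prior odds × LR = 1.5554.
Posterior probability = odds/(1+odds) = 1.5554/2.5554 = 0.6087.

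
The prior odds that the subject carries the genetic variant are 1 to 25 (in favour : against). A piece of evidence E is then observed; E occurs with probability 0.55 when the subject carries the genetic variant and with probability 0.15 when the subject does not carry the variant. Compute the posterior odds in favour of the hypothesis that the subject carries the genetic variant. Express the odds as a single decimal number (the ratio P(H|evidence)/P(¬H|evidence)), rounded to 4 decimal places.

Prior odds = 1/25 = 0.040000. In log-odds, ln(0.040000) = -3.2189.
Add log likelihood ratio: ln(3.6667) = 1.2993.
Posterior log-odds = -1.9196, so posterior odds = exp(-1.9196) = 0.14667.

Posterior odds ≈ 0.1467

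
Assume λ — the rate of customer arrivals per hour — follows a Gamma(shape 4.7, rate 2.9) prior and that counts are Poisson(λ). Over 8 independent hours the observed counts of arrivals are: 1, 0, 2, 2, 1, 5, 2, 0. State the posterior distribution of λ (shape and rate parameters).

The Poisson likelihood adds the total count to the shape and the number of exposure periods to the rate. Here ∑xᵢ = 13 and n = 8, so shape 4.7→17.7 and rate 2.9→10.9.

Posterior: Gamma(shape=17.7, rate=10.9)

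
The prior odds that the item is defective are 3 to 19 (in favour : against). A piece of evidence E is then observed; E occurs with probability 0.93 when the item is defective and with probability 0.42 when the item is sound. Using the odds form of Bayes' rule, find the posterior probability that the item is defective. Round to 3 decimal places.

Posterior probability ≈ 0.259

Prior odds = 3/19 = 0.15789.
Likelihood ratio for E = 0.93/0.42 = 2.2143.
Posterior odds = prior odds × LR = 0.34962.
Posterior probability = odds/(1+odds) = 0.34962/1.3496 = 0.259.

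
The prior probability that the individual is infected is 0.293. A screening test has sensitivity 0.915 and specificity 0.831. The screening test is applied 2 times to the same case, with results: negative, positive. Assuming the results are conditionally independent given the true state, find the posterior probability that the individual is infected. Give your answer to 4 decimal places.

Posterior P(H) ≈ 0.1867

With H the event that the individual is infected, the joint likelihood of the observed sequence is P(data|H) = 0.085·0.915 = 0.077775 and P(data|¬H) = 0.831·0.169 = 0.14044.
Bayes: P(H|data) = 0.293·0.077775 / (0.293·0.077775 + 0.707·0.14044) = 0.022788/0.12208 = 0.1867.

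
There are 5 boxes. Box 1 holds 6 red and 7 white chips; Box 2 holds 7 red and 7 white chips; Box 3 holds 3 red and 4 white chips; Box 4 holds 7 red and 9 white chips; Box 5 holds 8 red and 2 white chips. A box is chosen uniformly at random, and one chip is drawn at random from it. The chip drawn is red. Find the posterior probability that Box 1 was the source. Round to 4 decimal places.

Tabulate prior·likelihood by source: [1] prior 0.2, lik 0.4615, product 0.09231; [2] prior 0.2, lik 0.5, product 0.1000; [3] prior 0.2, lik 0.4286, product 0.08571; [4] prior 0.2, lik 0.4375, product 0.08750; [5] prior 0.2, lik 0.8, product 0.1600.
Normalizing constant = 0.52552; the posterior for Box 1 is its product over the sum, 0.09231/0.52552 = 0.1756.

Posterior probability ≈ 0.1756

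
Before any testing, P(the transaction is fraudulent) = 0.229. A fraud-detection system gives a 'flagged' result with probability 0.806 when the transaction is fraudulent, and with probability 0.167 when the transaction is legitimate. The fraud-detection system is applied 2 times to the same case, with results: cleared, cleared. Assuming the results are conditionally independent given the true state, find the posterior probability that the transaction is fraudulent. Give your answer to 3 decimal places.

Let H be the event that the transaction is fraudulent; start with P(H) = 0.229. P('flagged'|H) = 0.806, P('flagged'|¬H) = 0.167.
Update on result 1 ('cleared'): P(H) ← 0.194·0.2290 / (0.194·0.2290 + 0.833·0.7710) = 0.044426/0.68667 = 0.0647.
Update on result 2 ('cleared'): P(H) ← 0.194·0.0647 / (0.194·0.0647 + 0.833·0.9353) = 0.012551/0.79166 = 0.0159.

Posterior P(H) ≈ 0.016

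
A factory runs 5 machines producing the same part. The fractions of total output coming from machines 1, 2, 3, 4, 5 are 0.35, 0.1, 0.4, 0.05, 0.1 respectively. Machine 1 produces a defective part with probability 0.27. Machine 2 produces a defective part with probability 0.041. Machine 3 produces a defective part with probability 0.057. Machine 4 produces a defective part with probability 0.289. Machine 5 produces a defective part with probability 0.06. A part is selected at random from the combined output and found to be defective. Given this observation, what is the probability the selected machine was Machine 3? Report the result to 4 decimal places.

Posterior probability ≈ 0.1607

P(defective|M1) = 0.27; P(defective|M2) = 0.041; P(defective|M3) = 0.057; P(defective|M4) = 0.289; P(defective|M5) = 0.06.
Prior × likelihood for each source: 0.35·0.27=0.09450, 0.1·0.041=0.004100, 0.4·0.057=0.02280, 0.05·0.289=0.01445, 0.1·0.06=0.006000. Summing gives P(defective) = 0.14185.
P(Machine 3 | defective) = 0.02280 / 0.14185 = 0.1607.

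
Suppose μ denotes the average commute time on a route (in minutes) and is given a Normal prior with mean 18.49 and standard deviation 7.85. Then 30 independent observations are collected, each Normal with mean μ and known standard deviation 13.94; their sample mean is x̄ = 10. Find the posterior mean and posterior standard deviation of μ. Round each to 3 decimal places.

Posterior mean ≈ 10.808; posterior SD ≈ 2.421

Prior precision 1/τ₀² = 1/7.85² = 0.0162278; data precision n/σ² = 30/13.94² = 0.154382.
Posterior precision = 0.0162278 + 0.154382 = 0.170609, giving posterior SD = 1/√0.170609 = 2.421.
Posterior mean = (0.0162278·18.49 + 0.154382·10) / 0.170609 = 10.808.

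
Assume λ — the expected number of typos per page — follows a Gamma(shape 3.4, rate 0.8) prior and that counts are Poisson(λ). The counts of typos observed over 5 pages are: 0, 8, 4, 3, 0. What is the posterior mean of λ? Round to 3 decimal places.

The Poisson likelihood adds the total count to the shape and the number of exposure periods to the rate. Here ∑xᵢ = 15 and n = 5, so shape 3.4→18.4 and rate 0.8→5.8.
Posterior mean = shape/rate = 18.4/5.8 = 3.172.

Posterior mean ≈ 3.172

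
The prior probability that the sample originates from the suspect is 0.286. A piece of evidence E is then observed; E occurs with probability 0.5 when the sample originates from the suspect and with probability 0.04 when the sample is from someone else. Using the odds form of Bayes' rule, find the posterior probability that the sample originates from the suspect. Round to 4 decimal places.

Posterior probability ≈ 0.8335

Prior odds = 0.286/(1−0.286) = 0.40056.
Likelihood ratio for E = 0.5/0.04 = 12.500.
Posterior odds = prior odds × LR = 5.0070.
Posterior probability = odds/(1+odds) = 5.0070/6.0070 = 0.8335.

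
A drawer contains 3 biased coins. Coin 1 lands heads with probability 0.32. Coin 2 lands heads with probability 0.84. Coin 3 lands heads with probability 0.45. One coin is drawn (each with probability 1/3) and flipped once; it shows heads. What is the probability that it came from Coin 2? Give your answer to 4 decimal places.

Posterior probability ≈ 0.5217

Tabulate prior·likelihood by source: [1] prior 0.333333, lik 0.32, product 0.1067; [2] prior 0.333333, lik 0.84, product 0.2800; [3] prior 0.333333, lik 0.45, product 0.1500.
Normalizing constant = 0.53667; the posterior for Coin 2 is its product over the sum, 0.2800/0.53667 = 0.5217.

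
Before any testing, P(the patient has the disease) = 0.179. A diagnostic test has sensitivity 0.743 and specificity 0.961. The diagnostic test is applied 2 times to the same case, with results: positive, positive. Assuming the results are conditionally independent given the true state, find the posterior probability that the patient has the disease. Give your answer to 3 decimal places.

With H the event that the patient has the disease, the joint likelihood of the observed sequence is P(data|H) = 0.743·0.743 = 0.55205 and P(data|¬H) = 0.039·0.039 = 0.0015210.
Bayes: P(H|data) = 0.179·0.55205 / (0.179·0.55205 + 0.821·0.0015210) = 0.098817/0.10007 = 0.9875.

Posterior P(H) ≈ 0.988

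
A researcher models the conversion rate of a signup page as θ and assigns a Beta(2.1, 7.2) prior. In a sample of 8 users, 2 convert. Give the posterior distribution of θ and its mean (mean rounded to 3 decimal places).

The binomial likelihood is conjugate to the Beta prior: with 2 successes and 6 failures, the posterior is Beta(2.1+2, 7.2+6) = Beta(4.1, 13.2).
E[θ | data] = 4.1/(4.1+13.2) = 0.237.

Posterior: Beta(4.1, 13.2); mean ≈ 0.237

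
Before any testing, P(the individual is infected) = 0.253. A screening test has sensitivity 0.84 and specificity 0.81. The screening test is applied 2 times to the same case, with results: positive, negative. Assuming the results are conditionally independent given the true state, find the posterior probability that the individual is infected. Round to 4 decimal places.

Posterior P(H) ≈ 0.2283

With H the event that the individual is infected, the joint likelihood of the observed sequence is P(data|H) = 0.84·0.16 = 0.13440 and P(data|¬H) = 0.19·0.81 = 0.15390.
Bayes: P(H|data) = 0.253·0.13440 / (0.253·0.13440 + 0.747·0.15390) = 0.034003/0.14897 = 0.2283.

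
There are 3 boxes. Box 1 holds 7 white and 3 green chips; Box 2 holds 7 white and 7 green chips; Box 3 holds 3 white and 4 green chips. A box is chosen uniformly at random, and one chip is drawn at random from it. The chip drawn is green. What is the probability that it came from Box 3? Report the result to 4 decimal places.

P(green|Box 1) = 0.3; P(green|Box 2) = 0.5; P(green|Box 3) = 0.5714.
Prior × likelihood for each source: 0.333333·0.3=0.1000, 0.333333·0.5=0.1667, 0.333333·0.5714=0.1905. Summing gives P(green) = 0.45714.
P(Box 3 | green) = 0.1905 / 0.45714 = 0.4167.

Posterior probability ≈ 0.4167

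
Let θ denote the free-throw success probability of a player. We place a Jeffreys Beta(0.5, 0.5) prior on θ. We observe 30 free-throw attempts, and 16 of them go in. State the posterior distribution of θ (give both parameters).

The binomial likelihood is conjugate to the Beta prior: with 16 successes and 14 failures, the posterior is Beta(0.5+16, 0.5+14) = Beta(16.5, 14.5).

Posterior: Beta(16.5, 14.5)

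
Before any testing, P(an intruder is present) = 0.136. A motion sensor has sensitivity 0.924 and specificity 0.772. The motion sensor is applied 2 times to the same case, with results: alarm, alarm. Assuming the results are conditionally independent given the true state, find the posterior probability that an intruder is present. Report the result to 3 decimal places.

Posterior P(H) ≈ 0.721

With H the event that an intruder is present, the joint likelihood of the observed sequence is P(data|H) = 0.924·0.924 = 0.85378 and P(data|¬H) = 0.228·0.228 = 0.051984.
Bayes: P(H|data) = 0.136·0.85378 / (0.136·0.85378 + 0.864·0.051984) = 0.11611/0.16103 = 0.7211.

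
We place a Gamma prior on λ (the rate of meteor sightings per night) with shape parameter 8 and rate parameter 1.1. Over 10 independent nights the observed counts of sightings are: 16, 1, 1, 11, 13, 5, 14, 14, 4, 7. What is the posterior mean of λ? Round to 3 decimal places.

The Poisson likelihood adds the total count to the shape and the number of exposure periods to the rate. Here ∑xᵢ = 86 and n = 10, so shape 8→94 and rate 1.1→11.1.
E[λ | data] = 94/11.1 = 8.468.

Posterior mean ≈ 8.468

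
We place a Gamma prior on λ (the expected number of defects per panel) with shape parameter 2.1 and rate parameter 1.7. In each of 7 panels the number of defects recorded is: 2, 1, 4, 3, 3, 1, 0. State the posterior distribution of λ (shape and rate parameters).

Posterior: Gamma(shape=16.1, rate=8.7)

The Poisson likelihood adds the total count to the shape and the number of exposure periods to the rate. Here ∑xᵢ = 14 and n = 7, so shape 2.1→16.1 and rate 1.7→8.7.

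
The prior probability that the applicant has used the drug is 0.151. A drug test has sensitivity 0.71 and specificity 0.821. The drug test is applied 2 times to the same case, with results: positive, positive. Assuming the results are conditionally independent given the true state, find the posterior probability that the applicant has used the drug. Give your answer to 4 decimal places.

Posterior P(H) ≈ 0.7367

With H the event that the applicant has used the drug, the joint likelihood of the observed sequence is P(data|H) = 0.71·0.71 = 0.50410 and P(data|¬H) = 0.179·0.179 = 0.032041.
Bayes: P(H|data) = 0.151·0.50410 / (0.151·0.50410 + 0.849·0.032041) = 0.076119/0.10332 = 0.7367.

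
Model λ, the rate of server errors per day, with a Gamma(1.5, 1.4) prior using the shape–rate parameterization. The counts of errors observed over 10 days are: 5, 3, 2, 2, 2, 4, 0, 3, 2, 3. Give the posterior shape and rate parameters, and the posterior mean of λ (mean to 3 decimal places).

Posterior: Gamma(shape=27.5, rate=11.4); mean ≈ 2.412

The Poisson likelihood adds the total count to the shape and the number of exposure periods to the rate. Here ∑xᵢ = 26 and n = 10, so shape 1.5→27.5 and rate 1.4→11.4.
E[λ | data] = 27.5/11.4 = 2.412.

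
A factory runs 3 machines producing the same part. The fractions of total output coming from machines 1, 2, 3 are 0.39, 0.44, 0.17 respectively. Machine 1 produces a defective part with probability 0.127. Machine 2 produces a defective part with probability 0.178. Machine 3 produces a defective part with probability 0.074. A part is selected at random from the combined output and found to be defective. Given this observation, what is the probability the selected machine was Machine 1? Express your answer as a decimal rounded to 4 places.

Tabulate prior·likelihood by source: [1] prior 0.39, lik 0.127, product 0.04953; [2] prior 0.44, lik 0.178, product 0.07832; [3] prior 0.17, lik 0.074, product 0.01258.
Normalizing constant = 0.14043; the posterior for Machine 1 is its product over the sum, 0.04953/0.14043 = 0.3527.

Posterior probability ≈ 0.3527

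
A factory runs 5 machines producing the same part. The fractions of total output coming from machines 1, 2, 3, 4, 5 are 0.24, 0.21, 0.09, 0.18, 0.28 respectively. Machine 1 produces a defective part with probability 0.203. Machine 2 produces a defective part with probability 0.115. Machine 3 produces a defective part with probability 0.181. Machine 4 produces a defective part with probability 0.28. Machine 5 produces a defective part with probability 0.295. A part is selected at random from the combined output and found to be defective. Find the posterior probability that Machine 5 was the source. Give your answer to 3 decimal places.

Posterior probability ≈ 0.372

Tabulate prior·likelihood by source: [1] prior 0.24, lik 0.203, product 0.04872; [2] prior 0.21, lik 0.115, product 0.02415; [3] prior 0.09, lik 0.181, product 0.01629; [4] prior 0.18, lik 0.28, product 0.05040; [5] prior 0.28, lik 0.295, product 0.08260.
Normalizing constant = 0.22216; the posterior for Machine 5 is its product over the sum, 0.08260/0.22216 = 0.372.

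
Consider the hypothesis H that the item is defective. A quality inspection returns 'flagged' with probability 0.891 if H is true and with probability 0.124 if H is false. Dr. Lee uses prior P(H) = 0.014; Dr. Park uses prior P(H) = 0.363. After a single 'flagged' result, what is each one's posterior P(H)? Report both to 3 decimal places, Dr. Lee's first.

P('+'|H) = 0.891, P('+'|¬H) = 0.124.
Dr. Lee: numerator 0.891·0.014 = 0.012474; evidence = 0.012474+0.124·0.986 = 0.13474; posterior = 0.093.
Dr. Park: numerator 0.891·0.363 = 0.32343; evidence = 0.32343+0.124·0.637 = 0.40242; posterior = 0.804.

Dr. Lee: 0.093; Dr. Park: 0.804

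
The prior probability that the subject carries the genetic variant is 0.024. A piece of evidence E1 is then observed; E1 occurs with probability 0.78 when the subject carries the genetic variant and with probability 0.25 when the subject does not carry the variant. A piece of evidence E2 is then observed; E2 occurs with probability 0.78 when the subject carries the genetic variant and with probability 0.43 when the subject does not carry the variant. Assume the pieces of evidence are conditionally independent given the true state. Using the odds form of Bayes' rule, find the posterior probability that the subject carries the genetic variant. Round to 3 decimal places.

Posterior probability ≈ 0.122

Prior odds = 0.024/(1−0.024) = 0.024590.
Likelihood ratio for E1 = 0.78/0.25 = 3.1200.
Likelihood ratio for E2 = 0.78/0.43 = 1.8140.
Posterior odds = prior odds × LR₁ × LR₂ = 0.13917.
Posterior probability = odds/(1+odds) = 0.13917/1.1392 = 0.122.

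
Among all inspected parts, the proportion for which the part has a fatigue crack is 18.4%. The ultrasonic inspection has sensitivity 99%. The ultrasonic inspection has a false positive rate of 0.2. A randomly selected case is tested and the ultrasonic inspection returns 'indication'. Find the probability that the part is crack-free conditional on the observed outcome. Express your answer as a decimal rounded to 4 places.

Write H for 'the part has a fatigue crack'. Prior odds H:¬H = 0.184/0.816 = 0.22549. For the 'indication' outcome, the likelihood ratio is 0.99/0.2 = 4.9500.
Posterior odds = 0.22549 × 4.9500 = 1.1162, so P(H|E) = 1.1162/(1+1.1162) = 0.5274. Then P(¬H|E) = 1 − 0.5274 = 0.4726.

P(¬H | E) ≈ 0.4726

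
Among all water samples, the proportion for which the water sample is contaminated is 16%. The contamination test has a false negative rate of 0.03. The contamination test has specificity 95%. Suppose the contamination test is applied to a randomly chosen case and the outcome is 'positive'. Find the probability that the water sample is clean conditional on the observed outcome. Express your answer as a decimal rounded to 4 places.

Let H be the event that the water sample is contaminated. P(H) = 0.16, so P(¬H) = 0.84. With E the 'positive' result, P(E|H) = 0.97 and P(E|¬H) = 0.05.
P(E) = 0.97·0.16 + 0.05·0.84 = 0.15520 + 0.042000 = 0.19720.
By Bayes' theorem, P(H|E) = 0.15520 / 0.19720 = 0.7870. Hence P(¬H|E) = 1 − 0.7870 = 0.2130.

P(¬H | E) ≈ 0.2130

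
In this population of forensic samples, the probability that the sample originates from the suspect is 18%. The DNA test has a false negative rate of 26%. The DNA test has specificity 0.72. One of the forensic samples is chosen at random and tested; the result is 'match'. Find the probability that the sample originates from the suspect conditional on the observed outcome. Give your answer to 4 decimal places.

P(H | E) ≈ 0.3671

Let H be the event that the sample originates from the suspect. P(H) = 0.18, so P(¬H) = 0.82. With E the 'match' result, P(E|H) = 0.74 and P(E|¬H) = 0.28.
P(E) = 0.74·0.18 + 0.28·0.82 = 0.13320 + 0.22960 = 0.36280.
By Bayes' theorem, P(H|E) = 0.13320 / 0.36280 = 0.3671.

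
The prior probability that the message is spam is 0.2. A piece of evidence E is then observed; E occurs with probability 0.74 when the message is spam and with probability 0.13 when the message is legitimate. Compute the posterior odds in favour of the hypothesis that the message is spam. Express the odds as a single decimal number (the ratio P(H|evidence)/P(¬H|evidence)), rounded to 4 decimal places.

Posterior odds ≈ 1.4231

Prior odds = 0.2/(1−0.2) = 0.25000. In log-odds, ln(0.25000) = -1.3863.
Add log likelihood ratio: ln(5.6923) = 1.7391.
Posterior log-odds = 0.35282, so posterior odds = exp(0.35282) = 1.4231.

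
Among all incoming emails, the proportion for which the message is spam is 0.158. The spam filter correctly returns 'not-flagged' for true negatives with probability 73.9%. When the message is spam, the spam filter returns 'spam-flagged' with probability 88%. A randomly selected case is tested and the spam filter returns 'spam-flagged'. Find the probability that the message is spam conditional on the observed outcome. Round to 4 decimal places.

Let H be the event that the message is spam. P(H) = 0.158, so P(¬H) = 0.842. With E the 'spam-flagged' result, P(E|H) = 0.88 and P(E|¬H) = 0.261.
P(E) = 0.88·0.158 + 0.261·0.842 = 0.13904 + 0.21976 = 0.35880.
By Bayes' theorem, P(H|E) = 0.13904 / 0.35880 = 0.3875.

P(H | E) ≈ 0.3875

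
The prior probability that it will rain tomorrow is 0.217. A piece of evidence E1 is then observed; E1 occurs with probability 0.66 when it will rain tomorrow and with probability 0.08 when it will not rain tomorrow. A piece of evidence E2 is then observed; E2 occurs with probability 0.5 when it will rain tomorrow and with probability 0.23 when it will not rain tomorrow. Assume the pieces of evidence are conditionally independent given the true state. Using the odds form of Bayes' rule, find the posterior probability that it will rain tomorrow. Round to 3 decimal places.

Posterior probability ≈ 0.833

Prior odds = 0.217/(1−0.217) = 0.27714.
Likelihood ratio for E1 = 0.66/0.08 = 8.2500.
Likelihood ratio for E2 = 0.5/0.23 = 2.1739.
Posterior odds = prior odds × LR₁ × LR₂ = 4.9704.
Posterior probability = odds/(1+odds) = 4.9704/5.9704 = 0.833.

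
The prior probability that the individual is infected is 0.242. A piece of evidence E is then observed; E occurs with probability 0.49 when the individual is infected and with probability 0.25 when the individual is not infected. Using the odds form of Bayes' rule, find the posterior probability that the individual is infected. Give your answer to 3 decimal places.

Prior odds = 0.242/(1−0.242) = 0.31926.
Likelihood ratio for E = 0.49/0.25 = 1.9600.
Posterior odds = prior odds × LR = 0.62575.
Posterior probability = odds/(1+odds) = 0.62575/1.6258 = 0.385.

Posterior probability ≈ 0.385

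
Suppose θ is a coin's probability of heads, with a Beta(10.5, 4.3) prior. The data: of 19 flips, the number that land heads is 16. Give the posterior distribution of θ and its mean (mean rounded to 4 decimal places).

Observing 16 successes and 3 failures updates Beta(10.5, 4.3) by adding the success and failure counts to the two shape parameters: α = 10.5+16 = 26.5, β = 4.3+3 = 7.3.
E[θ | data] = 26.5/(26.5+7.3) = 0.7840.

Posterior: Beta(26.5, 7.3); mean ≈ 0.7840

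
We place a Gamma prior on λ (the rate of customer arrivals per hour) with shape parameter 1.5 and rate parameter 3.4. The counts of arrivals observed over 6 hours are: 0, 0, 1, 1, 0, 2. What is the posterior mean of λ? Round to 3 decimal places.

Total count ∑xᵢ = 4 over n = 6 hours.
Gamma is conjugate to the Poisson likelihood: posterior is Gamma(shape = 1.5+4 = 5.5, rate = 3.4+6 = 9.4).
E[λ | data] = 5.5/9.4 = 0.585.

Posterior mean ≈ 0.585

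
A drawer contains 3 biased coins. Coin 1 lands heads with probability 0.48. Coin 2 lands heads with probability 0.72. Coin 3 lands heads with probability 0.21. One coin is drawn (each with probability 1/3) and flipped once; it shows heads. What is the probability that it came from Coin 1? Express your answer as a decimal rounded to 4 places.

Tabulate prior·likelihood by source: [1] prior 0.333333, lik 0.48, product 0.1600; [2] prior 0.333333, lik 0.72, product 0.2400; [3] prior 0.333333, lik 0.21, product 0.07000.
Normalizing constant = 0.47000; the posterior for Coin 1 is its product over the sum, 0.1600/0.47000 = 0.3404.

Posterior probability ≈ 0.3404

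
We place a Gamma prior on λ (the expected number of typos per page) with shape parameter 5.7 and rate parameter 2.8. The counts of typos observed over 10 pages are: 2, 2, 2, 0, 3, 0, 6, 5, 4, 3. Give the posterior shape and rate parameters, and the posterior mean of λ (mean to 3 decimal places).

Posterior: Gamma(shape=32.7, rate=12.8); mean ≈ 2.555

Total count ∑xᵢ = 27 over n = 10 pages.
Gamma is conjugate to the Poisson likelihood: posterior is Gamma(shape = 5.7+27 = 32.7, rate = 2.8+10 = 12.8).
E[λ | data] = 32.7/12.8 = 2.555.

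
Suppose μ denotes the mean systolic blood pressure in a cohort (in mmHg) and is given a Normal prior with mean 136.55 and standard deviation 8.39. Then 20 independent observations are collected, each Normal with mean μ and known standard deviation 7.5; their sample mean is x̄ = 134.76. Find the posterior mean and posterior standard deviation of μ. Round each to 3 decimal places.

With known σ, the Normal prior is conjugate. Weight on the data is w = (n/σ²)/(n/σ² + 1/τ₀²) = 0.355556/(0.355556+0.0142061) = 0.96158.
Posterior mean = w·x̄ + (1−w)·μ₀ = 0.96158·134.76 + 0.038420·136.55 = 134.829. Posterior variance = 1/(0.355556+0.0142061) = 2.70444, so SD = 1.645.

Posterior mean ≈ 134.829; posterior SD ≈ 1.645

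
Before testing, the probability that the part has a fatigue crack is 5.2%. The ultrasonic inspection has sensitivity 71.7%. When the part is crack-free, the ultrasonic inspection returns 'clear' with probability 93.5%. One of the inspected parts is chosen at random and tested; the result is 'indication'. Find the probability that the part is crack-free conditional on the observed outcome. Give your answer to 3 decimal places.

Write H for 'the part has a fatigue crack'. Prior odds H:¬H = 0.052/0.948 = 0.054852. For the 'indication' outcome, the likelihood ratio is 0.717/0.065 = 11.031.
Posterior odds = 0.054852 × 11.031 = 0.60506, so P(H|E) = 0.60506/(1+0.60506) = 0.377. Then P(¬H|E) = 1 − 0.377 = 0.623.

P(¬H | E) ≈ 0.623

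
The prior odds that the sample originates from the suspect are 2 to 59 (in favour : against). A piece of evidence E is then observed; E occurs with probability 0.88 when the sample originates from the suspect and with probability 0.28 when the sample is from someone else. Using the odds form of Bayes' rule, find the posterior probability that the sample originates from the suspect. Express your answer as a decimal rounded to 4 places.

Prior odds = 2/59 = 0.033898. In log-odds, ln(0.033898) = -3.3844.
Add log likelihood ratio: ln(3.1429) = 1.1451.
Posterior log-odds = -2.2393, so posterior odds = exp(-2.2393) = 0.10654. Converting, P(H|E) = 0.10654/1.1065 = 0.0963.

Posterior probability ≈ 0.0963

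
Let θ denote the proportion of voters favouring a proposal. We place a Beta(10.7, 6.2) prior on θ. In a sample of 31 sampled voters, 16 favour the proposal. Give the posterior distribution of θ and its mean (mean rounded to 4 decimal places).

The binomial likelihood is conjugate to the Beta prior: with 16 successes and 15 failures, the posterior is Beta(10.7+16, 6.2+15) = Beta(26.7, 21.2).
Posterior mean = α/(α+β) = 26.7/47.9 = 0.5574.

Posterior: Beta(26.7, 21.2); mean ≈ 0.5574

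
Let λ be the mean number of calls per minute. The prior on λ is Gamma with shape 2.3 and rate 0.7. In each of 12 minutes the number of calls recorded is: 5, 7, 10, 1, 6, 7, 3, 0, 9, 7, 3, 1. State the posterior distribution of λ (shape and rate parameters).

Posterior: Gamma(shape=61.3, rate=12.7)

The Poisson likelihood adds the total count to the shape and the number of exposure periods to the rate. Here ∑xᵢ = 59 and n = 12, so shape 2.3→61.3 and rate 0.7→12.7.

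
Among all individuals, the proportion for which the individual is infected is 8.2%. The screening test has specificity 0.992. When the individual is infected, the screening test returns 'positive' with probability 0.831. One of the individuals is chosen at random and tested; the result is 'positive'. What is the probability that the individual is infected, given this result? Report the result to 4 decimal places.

Write H for 'the individual is infected'. Prior odds H:¬H = 0.082/0.918 = 0.089325. For the 'positive' outcome, the likelihood ratio is 0.831/0.008 = 103.88.
Posterior odds = 0.089325 × 103.88 = 9.2786, so P(H|E) = 9.2786/(1+9.2786) = 0.9027.

P(H | E) ≈ 0.9027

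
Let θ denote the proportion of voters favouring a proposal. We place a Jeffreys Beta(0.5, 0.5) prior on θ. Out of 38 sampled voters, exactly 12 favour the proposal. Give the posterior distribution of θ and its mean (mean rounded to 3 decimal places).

Posterior: Beta(12.5, 26.5); mean ≈ 0.321

The binomial likelihood is conjugate to the Beta prior: with 12 successes and 26 failures, the posterior is Beta(0.5+12, 0.5+26) = Beta(12.5, 26.5).
Posterior mean = α/(α+β) = 12.5/39 = 0.321.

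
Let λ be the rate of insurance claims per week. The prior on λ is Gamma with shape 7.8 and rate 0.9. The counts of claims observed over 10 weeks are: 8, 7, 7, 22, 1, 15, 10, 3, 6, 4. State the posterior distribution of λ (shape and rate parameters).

Total count ∑xᵢ = 83 over n = 10 weeks.
Gamma is conjugate to the Poisson likelihood: posterior is Gamma(shape = 7.8+83 = 90.8, rate = 0.9+10 = 10.9).

Posterior: Gamma(shape=90.8, rate=10.9)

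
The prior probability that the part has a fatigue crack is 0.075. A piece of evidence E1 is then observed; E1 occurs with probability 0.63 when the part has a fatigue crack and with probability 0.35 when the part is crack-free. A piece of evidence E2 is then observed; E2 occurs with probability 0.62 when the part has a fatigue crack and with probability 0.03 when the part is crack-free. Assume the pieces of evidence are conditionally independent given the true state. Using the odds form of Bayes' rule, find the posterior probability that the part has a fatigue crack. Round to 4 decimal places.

Posterior probability ≈ 0.7510

Prior odds = 0.075/(1−0.075) = 0.081081.
Likelihood ratio for E1 = 0.63/0.35 = 1.8000.
Likelihood ratio for E2 = 0.62/0.03 = 20.667.
Posterior odds = prior odds × LR₁ × LR₂ = 3.0162.
Posterior probability = odds/(1+odds) = 3.0162/4.0162 = 0.7510.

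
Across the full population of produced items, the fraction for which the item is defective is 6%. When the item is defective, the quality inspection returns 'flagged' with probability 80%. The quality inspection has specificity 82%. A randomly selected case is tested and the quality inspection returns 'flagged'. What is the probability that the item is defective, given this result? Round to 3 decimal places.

P(H | E) ≈ 0.221

Let H be the event that the item is defective. P(H) = 0.06, so P(¬H) = 0.94. With E the 'flagged' result, P(E|H) = 0.8 and P(E|¬H) = 0.18.
P(E) = 0.8·0.06 + 0.18·0.94 = 0.048000 + 0.16920 = 0.21720.
By Bayes' theorem, P(H|E) = 0.048000 / 0.21720 = 0.221.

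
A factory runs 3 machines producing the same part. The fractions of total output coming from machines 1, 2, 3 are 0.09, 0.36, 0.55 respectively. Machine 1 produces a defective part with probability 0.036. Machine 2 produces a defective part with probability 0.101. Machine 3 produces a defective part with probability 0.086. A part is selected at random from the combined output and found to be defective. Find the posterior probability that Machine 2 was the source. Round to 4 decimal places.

Posterior probability ≈ 0.4184

P(defective|M1) = 0.036; P(defective|M2) = 0.101; P(defective|M3) = 0.086.
Prior × likelihood for each source: 0.09·0.036=0.003240, 0.36·0.101=0.03636, 0.55·0.086=0.04730. Summing gives P(defective) = 0.086900.
P(Machine 2 | defective) = 0.03636 / 0.086900 = 0.4184.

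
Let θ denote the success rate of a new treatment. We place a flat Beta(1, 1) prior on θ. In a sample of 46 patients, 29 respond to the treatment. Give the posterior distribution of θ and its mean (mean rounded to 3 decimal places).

The binomial likelihood is conjugate to the Beta prior: with 29 successes and 17 failures, the posterior is Beta(1+29, 1+17) = Beta(30, 18).
Posterior mean = α/(α+β) = 30/48 = 0.625.

Posterior: Beta(30, 18); mean ≈ 0.625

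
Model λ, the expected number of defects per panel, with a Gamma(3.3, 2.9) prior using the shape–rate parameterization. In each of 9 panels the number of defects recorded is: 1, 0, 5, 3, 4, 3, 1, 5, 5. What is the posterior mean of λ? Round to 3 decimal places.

Posterior mean ≈ 2.546

Total count ∑xᵢ = 27 over n = 9 panels.
Gamma is conjugate to the Poisson likelihood: posterior is Gamma(shape = 3.3+27 = 30.3, rate = 2.9+9 = 11.9).
E[λ | data] = 30.3/11.9 = 2.546.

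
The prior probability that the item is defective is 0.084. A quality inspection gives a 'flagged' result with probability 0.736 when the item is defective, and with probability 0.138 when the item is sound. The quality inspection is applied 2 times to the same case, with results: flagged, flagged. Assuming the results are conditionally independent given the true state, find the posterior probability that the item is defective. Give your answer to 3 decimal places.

Let H be the event that the item is defective; start with P(H) = 0.084. P('flagged'|H) = 0.736, P('flagged'|¬H) = 0.138.
Update on result 1 ('flagged'): P(H) ← 0.736·0.0840 / (0.736·0.0840 + 0.138·0.9160) = 0.061824/0.18823 = 0.3284.
Update on result 2 ('flagged'): P(H) ← 0.736·0.3284 / (0.736·0.3284 + 0.138·0.6716) = 0.24174/0.33441 = 0.7229.

Posterior P(H) ≈ 0.723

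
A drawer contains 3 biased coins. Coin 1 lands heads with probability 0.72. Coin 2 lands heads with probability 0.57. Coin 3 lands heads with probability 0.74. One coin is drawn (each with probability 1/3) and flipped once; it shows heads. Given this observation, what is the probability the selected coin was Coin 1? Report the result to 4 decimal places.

Posterior probability ≈ 0.3547

P(heads|C1) = 0.72; P(heads|C2) = 0.57; P(heads|C3) = 0.74.
Prior × likelihood for each source: 0.333333·0.72=0.2400, 0.333333·0.57=0.1900, 0.333333·0.74=0.2467. Summing gives P(heads) = 0.67667.
P(Coin 1 | heads) = 0.2400 / 0.67667 = 0.3547.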